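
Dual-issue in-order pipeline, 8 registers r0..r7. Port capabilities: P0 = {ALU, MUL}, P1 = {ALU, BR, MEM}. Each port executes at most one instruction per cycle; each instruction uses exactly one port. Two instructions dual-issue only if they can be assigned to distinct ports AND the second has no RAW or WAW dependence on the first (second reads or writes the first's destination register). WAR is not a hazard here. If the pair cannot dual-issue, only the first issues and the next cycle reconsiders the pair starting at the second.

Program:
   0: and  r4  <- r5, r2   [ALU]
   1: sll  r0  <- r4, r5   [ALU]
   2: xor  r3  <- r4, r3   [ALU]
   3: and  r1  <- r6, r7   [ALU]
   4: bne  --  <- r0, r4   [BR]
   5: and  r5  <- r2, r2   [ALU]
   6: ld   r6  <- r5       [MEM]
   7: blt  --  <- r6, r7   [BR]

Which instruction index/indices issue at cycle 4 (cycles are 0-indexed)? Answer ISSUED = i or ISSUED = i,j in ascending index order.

ISSUED = 6

t=0 i0:and ; RAW r4
t=1 i1+i2:sll/xor ; pair
t=2 i3+i4:and/bne ; pair
t=3 i5:and ; RAW r5
t=4 i6:ld ; no-port MEM/BR
t=5 i7:blt ; tail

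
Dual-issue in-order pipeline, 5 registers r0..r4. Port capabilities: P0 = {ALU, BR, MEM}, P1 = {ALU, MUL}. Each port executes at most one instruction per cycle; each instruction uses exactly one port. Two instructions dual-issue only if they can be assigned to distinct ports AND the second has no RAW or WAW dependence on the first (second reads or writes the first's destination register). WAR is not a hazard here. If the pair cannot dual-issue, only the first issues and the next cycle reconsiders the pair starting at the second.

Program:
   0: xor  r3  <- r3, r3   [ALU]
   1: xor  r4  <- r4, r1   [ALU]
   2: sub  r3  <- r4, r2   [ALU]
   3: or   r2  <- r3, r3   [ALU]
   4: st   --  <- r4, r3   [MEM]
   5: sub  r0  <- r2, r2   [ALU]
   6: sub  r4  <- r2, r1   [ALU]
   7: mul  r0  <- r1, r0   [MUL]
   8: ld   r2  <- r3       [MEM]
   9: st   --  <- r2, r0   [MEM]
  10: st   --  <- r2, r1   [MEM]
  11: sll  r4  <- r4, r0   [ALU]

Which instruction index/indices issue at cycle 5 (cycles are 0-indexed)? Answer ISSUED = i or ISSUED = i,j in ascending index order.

  cy0 -> i0,i1 (xor.ALU xor.ALU) pair
  cy1 -> i2 (sub.ALU) RAW r3
  cy2 -> i3,i4 (or.ALU st.MEM) pair
  cy3 -> i5,i6 (sub.ALU sub.ALU) pair
  cy4 -> i7,i8 (mul.MUL ld.MEM) pair
  cy5 -> i9 (st.MEM) no-port MEM/MEM
  cy6 -> i10,i11 (st.MEM sll.ALU) pair

ISSUED = 9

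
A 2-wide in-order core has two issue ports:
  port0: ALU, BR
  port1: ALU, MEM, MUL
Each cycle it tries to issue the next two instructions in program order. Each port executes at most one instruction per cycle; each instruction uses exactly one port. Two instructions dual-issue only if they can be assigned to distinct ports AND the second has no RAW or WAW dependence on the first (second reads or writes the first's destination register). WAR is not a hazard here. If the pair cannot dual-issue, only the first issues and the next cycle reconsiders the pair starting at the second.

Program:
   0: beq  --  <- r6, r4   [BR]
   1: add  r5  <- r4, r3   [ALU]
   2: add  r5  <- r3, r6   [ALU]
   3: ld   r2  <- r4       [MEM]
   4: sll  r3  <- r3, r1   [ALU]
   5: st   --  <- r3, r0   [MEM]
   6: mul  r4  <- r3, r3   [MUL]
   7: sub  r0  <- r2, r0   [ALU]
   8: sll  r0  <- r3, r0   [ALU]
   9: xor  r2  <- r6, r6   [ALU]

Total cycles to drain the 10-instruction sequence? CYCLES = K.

t=0 i0,i1:beq add ; pair
t=1 i2,i3:add ld ; pair
t=2 i4:sll ; RAW r3
t=3 i5:st ; no-port MEM/MUL
t=4 i6,i7:mul sub ; pair
t=5 i8,i9:sll xor ; pair

CYCLES = 6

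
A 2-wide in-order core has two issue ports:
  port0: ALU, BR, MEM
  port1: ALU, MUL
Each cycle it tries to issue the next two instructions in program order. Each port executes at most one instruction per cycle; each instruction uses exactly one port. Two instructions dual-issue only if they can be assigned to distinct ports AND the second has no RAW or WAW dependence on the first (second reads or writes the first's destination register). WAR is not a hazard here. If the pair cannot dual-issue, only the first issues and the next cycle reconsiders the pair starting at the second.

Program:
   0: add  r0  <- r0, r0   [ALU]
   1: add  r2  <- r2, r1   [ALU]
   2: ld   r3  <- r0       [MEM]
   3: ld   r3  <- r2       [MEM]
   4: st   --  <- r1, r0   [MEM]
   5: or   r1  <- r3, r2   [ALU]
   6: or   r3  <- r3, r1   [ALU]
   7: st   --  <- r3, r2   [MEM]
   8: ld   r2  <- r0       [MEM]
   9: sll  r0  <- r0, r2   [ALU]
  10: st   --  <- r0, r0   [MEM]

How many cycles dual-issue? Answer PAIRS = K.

PAIRS = 2

c0: i0&i1 add add  2-wide
c1: i2 ld  no-port MEM/MEM
c2: i3 ld  no-port MEM/MEM
c3: i4&i5 st or  2-wide
c4: i6 or  RAW r3
c5: i7 st  no-port MEM/MEM
c6: i8 ld  RAW r2
c7: i9 sll  RAW r0
c8: i10 st  tail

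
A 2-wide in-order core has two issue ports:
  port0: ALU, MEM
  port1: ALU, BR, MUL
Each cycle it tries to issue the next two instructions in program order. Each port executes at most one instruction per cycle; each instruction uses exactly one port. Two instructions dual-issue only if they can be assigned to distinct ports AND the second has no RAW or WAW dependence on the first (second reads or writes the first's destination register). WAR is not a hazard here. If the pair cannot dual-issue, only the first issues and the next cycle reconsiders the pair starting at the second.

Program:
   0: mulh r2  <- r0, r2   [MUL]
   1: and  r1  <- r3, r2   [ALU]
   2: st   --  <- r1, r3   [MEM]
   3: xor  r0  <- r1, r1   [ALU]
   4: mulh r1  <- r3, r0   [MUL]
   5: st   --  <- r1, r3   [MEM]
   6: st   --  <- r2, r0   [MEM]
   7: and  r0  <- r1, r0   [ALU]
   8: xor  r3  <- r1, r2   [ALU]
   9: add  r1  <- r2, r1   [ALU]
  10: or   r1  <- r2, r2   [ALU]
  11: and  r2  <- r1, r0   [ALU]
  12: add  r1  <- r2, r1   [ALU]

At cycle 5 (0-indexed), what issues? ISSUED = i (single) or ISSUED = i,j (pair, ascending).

ISSUED = 6,7

c0: i0 mulh  RAW r2
c1: i1 and  RAW r1
c2: i2+i3 st;xor  2-wide
c3: i4 mulh  RAW r1
c4: i5 st  no-port MEM/MEM
c5: i6+i7 st;and  2-wide
c6: i8+i9 xor;add  2-wide
c7: i10 or  RAW r1
c8: i11 and  RAW r2
c9: i12 add  tail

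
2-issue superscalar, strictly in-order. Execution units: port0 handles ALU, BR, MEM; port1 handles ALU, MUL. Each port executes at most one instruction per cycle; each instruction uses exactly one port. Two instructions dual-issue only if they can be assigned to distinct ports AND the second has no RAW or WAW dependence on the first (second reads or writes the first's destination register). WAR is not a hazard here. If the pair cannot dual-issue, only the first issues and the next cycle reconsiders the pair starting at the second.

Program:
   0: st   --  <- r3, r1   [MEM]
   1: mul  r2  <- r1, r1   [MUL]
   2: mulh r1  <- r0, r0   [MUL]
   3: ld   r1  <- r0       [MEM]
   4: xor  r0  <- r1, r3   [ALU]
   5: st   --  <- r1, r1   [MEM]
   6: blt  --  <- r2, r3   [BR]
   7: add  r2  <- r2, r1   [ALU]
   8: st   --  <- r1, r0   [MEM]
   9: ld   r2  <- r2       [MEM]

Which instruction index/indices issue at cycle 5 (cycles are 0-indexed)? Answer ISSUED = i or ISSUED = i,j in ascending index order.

ISSUED = 8

0. st+mul @i0/i1  | dual
1. mulh @i2  | WAW r1
2. ld @i3  | RAW r1
3. xor+st @i4/i5  | dual
4. blt+add @i6/i7  | dual
5. st @i8  | no-port MEM/MEM
6. ld @i9  | tail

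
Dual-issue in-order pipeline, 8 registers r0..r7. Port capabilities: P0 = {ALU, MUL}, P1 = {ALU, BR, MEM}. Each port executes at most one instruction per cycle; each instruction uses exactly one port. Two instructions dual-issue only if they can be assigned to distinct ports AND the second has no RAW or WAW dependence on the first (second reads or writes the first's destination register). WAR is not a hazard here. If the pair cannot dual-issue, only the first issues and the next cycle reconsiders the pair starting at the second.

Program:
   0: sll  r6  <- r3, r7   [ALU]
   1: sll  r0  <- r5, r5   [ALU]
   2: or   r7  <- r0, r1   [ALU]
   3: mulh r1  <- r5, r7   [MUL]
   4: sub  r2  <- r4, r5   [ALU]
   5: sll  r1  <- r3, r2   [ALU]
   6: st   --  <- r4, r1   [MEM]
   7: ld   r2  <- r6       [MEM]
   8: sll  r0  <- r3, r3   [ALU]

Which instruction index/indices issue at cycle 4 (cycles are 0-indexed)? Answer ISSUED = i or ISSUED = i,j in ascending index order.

ISSUED = 6

[0] i0,i1  sll+sll  -- dual
[1] i2  or  -- RAW r7
[2] i3,i4  mulh+sub  -- dual
[3] i5  sll  -- RAW r1
[4] i6  st  -- no-port MEM/MEM
[5] i7,i8  ld+sll  -- dual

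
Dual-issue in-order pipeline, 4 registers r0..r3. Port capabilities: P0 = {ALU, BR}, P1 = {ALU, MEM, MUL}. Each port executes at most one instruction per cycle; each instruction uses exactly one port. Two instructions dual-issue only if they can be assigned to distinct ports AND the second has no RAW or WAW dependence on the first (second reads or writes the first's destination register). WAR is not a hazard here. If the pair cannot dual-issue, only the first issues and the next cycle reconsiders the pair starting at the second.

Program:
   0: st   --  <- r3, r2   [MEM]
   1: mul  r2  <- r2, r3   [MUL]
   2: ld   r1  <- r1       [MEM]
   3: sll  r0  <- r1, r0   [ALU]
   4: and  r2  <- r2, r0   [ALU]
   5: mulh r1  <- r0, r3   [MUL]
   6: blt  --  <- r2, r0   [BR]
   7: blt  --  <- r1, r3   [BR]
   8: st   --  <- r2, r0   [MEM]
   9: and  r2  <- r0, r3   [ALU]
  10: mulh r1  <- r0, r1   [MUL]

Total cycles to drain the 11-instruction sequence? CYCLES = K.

CYCLES = 8

[0] i0  st  -- no-port MEM/MUL
[1] i1  mul  -- no-port MUL/MEM
[2] i2  ld  -- RAW r1
[3] i3  sll  -- RAW r0
[4] i4/i5  and;mulh  -- 2-wide
[5] i6  blt  -- no-port BR/BR
[6] i7/i8  blt;st  -- 2-wide
[7] i9/i10  and;mulh  -- 2-wide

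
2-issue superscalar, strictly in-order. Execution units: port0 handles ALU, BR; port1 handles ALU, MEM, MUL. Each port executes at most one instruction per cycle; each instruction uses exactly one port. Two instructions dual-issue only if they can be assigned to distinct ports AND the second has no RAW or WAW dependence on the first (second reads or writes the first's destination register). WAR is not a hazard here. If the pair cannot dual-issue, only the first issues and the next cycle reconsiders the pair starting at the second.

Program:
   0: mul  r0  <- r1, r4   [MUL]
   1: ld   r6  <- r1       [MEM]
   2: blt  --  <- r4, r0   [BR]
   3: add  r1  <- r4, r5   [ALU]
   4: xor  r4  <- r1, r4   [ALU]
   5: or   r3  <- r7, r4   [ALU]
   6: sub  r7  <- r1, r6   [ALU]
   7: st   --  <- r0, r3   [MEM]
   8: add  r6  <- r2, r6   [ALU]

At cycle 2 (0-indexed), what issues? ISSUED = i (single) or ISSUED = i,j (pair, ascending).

ISSUED = 3

[0] i0  mul  -- no-port MUL/MEM
[1] i1+i2  ld;blt  -- pair
[2] i3  add  -- RAW r1
[3] i4  xor  -- RAW r4
[4] i5+i6  or;sub  -- pair
[5] i7+i8  st;add  -- pair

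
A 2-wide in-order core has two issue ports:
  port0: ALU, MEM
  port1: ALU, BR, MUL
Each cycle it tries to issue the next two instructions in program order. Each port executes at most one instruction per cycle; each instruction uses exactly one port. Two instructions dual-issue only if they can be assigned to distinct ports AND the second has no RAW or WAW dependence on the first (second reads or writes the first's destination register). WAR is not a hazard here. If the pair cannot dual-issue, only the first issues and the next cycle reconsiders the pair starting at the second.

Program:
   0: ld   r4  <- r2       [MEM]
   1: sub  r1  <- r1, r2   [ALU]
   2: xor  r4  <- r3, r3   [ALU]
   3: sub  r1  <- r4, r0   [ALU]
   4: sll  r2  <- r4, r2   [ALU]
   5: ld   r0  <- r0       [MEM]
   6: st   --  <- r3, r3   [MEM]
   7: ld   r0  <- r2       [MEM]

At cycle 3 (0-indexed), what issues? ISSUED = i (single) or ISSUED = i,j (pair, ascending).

c0: i0,i1 ld.MEM+sub.ALU  2-wide
c1: i2 xor.ALU  RAW r4
c2: i3,i4 sub.ALU+sll.ALU  2-wide
c3: i5 ld.MEM  no-port MEM/MEM
c4: i6 st.MEM  no-port MEM/MEM
c5: i7 ld.MEM  tail

ISSUED = 5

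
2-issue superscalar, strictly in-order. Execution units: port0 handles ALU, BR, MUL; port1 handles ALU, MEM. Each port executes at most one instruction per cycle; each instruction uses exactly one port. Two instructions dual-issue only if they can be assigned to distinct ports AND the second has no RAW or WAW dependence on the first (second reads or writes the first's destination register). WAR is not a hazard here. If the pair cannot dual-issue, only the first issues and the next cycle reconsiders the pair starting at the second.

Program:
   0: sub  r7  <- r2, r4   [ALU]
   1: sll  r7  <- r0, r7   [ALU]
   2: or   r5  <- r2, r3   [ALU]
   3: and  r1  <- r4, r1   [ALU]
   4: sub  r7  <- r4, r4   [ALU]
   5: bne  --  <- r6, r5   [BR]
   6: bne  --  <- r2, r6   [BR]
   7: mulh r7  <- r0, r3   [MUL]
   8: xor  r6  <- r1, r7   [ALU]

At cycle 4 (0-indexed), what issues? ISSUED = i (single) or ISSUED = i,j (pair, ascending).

#0 head=0: sub.ALU i0 RAW+WAW r7
#1 head=1: sll.ALU+or.ALU i1,i2 2-wide
#2 head=3: and.ALU+sub.ALU i3,i4 2-wide
#3 head=5: bne.BR i5 no-port BR/BR
#4 head=6: bne.BR i6 no-port BR/MUL
#5 head=7: mulh.MUL i7 RAW r7
#6 head=8: xor.ALU i8 tail

ISSUED = 6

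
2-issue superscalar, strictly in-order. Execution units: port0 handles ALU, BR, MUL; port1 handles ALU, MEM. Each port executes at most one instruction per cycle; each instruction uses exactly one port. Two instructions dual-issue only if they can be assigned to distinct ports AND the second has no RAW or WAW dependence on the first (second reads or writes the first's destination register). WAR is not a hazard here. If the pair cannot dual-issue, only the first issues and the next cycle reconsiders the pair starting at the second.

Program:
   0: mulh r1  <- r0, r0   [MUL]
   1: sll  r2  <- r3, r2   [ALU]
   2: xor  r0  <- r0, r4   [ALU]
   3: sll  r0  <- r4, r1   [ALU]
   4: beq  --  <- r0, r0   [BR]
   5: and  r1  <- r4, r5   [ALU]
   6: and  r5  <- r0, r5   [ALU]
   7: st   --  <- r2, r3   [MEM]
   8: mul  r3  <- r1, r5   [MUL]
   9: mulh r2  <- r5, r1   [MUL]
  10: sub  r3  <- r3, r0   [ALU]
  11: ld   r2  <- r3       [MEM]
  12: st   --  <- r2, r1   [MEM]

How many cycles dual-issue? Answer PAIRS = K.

c0: i0/i1 mulh.MUL/sll.ALU  pair
c1: i2 xor.ALU  WAW r0
c2: i3 sll.ALU  RAW r0
c3: i4/i5 beq.BR/and.ALU  pair
c4: i6/i7 and.ALU/st.MEM  pair
c5: i8 mul.MUL  no-port MUL/MUL
c6: i9/i10 mulh.MUL/sub.ALU  pair
c7: i11 ld.MEM  no-port MEM/MEM
c8: i12 st.MEM  tail

PAIRS = 4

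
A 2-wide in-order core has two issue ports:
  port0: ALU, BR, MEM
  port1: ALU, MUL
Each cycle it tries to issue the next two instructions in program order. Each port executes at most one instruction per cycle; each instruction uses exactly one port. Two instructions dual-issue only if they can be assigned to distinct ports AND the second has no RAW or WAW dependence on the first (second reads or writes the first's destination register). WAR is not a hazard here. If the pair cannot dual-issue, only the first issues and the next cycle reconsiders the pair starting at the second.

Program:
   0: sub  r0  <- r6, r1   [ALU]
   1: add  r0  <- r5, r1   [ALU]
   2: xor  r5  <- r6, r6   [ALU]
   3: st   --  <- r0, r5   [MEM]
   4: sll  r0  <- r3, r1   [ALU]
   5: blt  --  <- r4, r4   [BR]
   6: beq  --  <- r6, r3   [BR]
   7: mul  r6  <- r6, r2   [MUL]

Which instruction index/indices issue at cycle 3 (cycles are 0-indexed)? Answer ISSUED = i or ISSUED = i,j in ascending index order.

  cy0 -> i0 (sub.ALU) WAW r0
  cy1 -> i1,i2 (add.ALU xor.ALU) pair
  cy2 -> i3,i4 (st.MEM sll.ALU) pair
  cy3 -> i5 (blt.BR) no-port BR/BR
  cy4 -> i6,i7 (beq.BR mul.MUL) pair

ISSUED = 5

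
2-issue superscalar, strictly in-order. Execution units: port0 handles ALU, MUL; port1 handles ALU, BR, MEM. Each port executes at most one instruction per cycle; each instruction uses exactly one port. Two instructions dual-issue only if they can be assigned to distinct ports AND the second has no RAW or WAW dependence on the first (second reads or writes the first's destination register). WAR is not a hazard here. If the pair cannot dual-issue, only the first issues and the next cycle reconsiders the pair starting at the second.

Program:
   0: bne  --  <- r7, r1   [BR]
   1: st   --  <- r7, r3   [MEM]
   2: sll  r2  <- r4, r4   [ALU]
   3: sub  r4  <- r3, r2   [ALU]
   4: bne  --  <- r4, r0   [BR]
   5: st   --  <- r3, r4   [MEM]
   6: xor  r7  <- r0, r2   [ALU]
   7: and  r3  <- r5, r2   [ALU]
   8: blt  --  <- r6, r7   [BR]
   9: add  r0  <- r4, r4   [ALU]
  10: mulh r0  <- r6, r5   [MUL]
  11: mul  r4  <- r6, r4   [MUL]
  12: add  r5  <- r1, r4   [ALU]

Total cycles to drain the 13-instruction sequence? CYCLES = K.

#0 head=0: bne.BR i0 no-port BR/MEM
#1 head=1: st.MEM;sll.ALU i1+i2 dual
#2 head=3: sub.ALU i3 RAW r4
#3 head=4: bne.BR i4 no-port BR/MEM
#4 head=5: st.MEM;xor.ALU i5+i6 dual
#5 head=7: and.ALU;blt.BR i7+i8 dual
#6 head=9: add.ALU i9 WAW r0
#7 head=10: mulh.MUL i10 no-port MUL/MUL
#8 head=11: mul.MUL i11 RAW r4
#9 head=12: add.ALU i12 tail

CYCLES = 10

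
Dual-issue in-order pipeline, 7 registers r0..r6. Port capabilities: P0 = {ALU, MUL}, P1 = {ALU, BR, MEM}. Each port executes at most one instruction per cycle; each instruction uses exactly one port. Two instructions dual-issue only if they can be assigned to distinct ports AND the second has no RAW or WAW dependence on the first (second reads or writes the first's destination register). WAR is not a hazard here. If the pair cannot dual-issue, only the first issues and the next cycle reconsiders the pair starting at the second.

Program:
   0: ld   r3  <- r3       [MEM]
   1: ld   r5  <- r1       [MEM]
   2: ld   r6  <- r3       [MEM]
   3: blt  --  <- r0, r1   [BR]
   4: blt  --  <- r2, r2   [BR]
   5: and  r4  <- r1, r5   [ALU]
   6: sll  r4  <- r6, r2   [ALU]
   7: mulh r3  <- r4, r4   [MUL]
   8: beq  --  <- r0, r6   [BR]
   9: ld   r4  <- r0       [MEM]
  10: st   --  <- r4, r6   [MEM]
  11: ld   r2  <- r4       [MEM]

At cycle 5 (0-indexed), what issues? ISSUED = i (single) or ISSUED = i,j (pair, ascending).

  cy0 -> i0 (ld.MEM) no-port MEM/MEM
  cy1 -> i1 (ld.MEM) no-port MEM/MEM
  cy2 -> i2 (ld.MEM) no-port MEM/BR
  cy3 -> i3 (blt.BR) no-port BR/BR
  cy4 -> i4&i5 (blt.BR/and.ALU) dual
  cy5 -> i6 (sll.ALU) RAW r4
  cy6 -> i7&i8 (mulh.MUL/beq.BR) dual
  cy7 -> i9 (ld.MEM) no-port MEM/MEM
  cy8 -> i10 (st.MEM) no-port MEM/MEM
  cy9 -> i11 (ld.MEM) tail

ISSUED = 6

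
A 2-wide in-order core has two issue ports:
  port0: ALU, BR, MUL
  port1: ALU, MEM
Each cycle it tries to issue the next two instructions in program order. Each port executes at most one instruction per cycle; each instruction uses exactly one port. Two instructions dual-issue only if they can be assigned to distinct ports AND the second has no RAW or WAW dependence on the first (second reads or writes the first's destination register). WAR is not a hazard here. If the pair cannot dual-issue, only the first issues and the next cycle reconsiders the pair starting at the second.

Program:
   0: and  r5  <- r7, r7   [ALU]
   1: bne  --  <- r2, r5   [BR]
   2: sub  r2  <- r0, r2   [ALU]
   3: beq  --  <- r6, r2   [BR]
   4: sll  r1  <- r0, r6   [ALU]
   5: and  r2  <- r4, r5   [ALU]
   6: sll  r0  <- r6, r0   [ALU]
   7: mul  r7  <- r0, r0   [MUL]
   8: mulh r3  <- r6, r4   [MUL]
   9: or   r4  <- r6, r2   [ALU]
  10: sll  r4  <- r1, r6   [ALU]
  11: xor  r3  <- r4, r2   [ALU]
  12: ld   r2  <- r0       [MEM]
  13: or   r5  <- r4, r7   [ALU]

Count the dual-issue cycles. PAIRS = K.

PAIRS = 5

#0 head=0: and.ALU i0 RAW r5
#1 head=1: bne.BR;sub.ALU i1,i2 dual
#2 head=3: beq.BR;sll.ALU i3,i4 dual
#3 head=5: and.ALU;sll.ALU i5,i6 dual
#4 head=7: mul.MUL i7 no-port MUL/MUL
#5 head=8: mulh.MUL;or.ALU i8,i9 dual
#6 head=10: sll.ALU i10 RAW r4
#7 head=11: xor.ALU;ld.MEM i11,i12 dual
#8 head=13: or.ALU i13 tail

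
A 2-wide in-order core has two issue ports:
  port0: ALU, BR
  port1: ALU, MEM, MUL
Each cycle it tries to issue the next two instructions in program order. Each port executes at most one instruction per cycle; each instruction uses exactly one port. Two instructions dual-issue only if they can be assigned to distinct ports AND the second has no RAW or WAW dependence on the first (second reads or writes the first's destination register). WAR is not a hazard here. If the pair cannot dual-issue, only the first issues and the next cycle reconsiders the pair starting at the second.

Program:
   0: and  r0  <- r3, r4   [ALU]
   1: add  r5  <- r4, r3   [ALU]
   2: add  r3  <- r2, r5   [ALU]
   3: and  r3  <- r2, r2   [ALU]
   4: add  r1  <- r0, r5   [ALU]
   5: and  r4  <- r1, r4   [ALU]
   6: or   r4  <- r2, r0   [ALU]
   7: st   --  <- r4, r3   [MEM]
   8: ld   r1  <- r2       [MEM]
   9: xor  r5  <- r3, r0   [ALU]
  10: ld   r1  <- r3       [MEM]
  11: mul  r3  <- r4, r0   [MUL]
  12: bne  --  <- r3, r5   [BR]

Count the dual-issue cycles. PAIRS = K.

t=0 i0,i1:and;add ; dual
t=1 i2:add ; WAW r3
t=2 i3,i4:and;add ; dual
t=3 i5:and ; WAW r4
t=4 i6:or ; RAW r4
t=5 i7:st ; no-port MEM/MEM
t=6 i8,i9:ld;xor ; dual
t=7 i10:ld ; no-port MEM/MUL
t=8 i11:mul ; RAW r3
t=9 i12:bne ; tail

PAIRS = 3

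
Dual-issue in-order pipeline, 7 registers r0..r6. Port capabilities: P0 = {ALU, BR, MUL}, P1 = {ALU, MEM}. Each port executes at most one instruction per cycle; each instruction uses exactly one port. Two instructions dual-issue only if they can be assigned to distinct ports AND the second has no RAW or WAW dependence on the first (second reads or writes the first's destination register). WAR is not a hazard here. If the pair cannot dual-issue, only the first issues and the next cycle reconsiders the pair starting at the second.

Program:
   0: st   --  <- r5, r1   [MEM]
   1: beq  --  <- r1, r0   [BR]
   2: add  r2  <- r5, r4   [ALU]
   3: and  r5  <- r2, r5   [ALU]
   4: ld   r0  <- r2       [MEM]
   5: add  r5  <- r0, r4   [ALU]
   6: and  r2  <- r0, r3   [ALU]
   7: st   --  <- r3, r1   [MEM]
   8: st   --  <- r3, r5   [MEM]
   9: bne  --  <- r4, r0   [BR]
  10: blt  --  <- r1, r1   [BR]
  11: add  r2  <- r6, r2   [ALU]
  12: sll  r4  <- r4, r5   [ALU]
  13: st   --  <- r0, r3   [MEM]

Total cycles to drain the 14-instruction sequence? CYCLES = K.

CYCLES = 8

c0: i0+i1 st.MEM/beq.BR  2-wide
c1: i2 add.ALU  RAW r2
c2: i3+i4 and.ALU/ld.MEM  2-wide
c3: i5+i6 add.ALU/and.ALU  2-wide
c4: i7 st.MEM  no-port MEM/MEM
c5: i8+i9 st.MEM/bne.BR  2-wide
c6: i10+i11 blt.BR/add.ALU  2-wide
c7: i12+i13 sll.ALU/st.MEM  2-wide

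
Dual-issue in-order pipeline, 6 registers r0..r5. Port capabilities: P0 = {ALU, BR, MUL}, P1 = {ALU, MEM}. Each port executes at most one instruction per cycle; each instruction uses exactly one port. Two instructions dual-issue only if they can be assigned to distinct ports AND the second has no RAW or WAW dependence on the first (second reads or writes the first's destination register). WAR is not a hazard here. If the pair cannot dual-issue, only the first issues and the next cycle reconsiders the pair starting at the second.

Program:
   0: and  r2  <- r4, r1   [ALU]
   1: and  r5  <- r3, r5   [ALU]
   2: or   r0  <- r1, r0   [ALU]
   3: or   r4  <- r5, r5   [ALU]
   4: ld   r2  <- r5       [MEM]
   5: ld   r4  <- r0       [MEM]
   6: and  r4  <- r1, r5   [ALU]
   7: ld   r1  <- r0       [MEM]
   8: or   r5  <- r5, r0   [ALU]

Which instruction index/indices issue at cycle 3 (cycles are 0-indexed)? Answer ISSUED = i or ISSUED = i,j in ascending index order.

ISSUED = 5

[0] i0/i1  and.ALU;and.ALU  -- 2-wide
[1] i2/i3  or.ALU;or.ALU  -- 2-wide
[2] i4  ld.MEM  -- no-port MEM/MEM
[3] i5  ld.MEM  -- WAW r4
[4] i6/i7  and.ALU;ld.MEM  -- 2-wide
[5] i8  or.ALU  -- tail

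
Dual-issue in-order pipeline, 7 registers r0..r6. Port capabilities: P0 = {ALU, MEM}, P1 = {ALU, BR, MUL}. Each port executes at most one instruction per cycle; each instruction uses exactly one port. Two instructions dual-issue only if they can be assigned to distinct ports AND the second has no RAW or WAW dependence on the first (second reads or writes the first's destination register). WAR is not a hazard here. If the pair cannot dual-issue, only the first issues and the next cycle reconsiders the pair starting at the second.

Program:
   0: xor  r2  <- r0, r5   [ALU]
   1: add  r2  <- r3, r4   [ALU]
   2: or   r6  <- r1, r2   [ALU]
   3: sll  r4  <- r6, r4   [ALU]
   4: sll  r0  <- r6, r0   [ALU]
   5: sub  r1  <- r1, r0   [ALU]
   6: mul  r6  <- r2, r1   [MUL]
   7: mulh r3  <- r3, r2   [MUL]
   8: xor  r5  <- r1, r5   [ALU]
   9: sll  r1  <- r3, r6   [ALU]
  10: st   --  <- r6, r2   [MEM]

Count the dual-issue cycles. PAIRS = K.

#0 head=0: xor i0 WAW r2
#1 head=1: add i1 RAW r2
#2 head=2: or i2 RAW r6
#3 head=3: sll;sll i3+i4 2-wide
#4 head=5: sub i5 RAW r1
#5 head=6: mul i6 no-port MUL/MUL
#6 head=7: mulh;xor i7+i8 2-wide
#7 head=9: sll;st i9+i10 2-wide

PAIRS = 3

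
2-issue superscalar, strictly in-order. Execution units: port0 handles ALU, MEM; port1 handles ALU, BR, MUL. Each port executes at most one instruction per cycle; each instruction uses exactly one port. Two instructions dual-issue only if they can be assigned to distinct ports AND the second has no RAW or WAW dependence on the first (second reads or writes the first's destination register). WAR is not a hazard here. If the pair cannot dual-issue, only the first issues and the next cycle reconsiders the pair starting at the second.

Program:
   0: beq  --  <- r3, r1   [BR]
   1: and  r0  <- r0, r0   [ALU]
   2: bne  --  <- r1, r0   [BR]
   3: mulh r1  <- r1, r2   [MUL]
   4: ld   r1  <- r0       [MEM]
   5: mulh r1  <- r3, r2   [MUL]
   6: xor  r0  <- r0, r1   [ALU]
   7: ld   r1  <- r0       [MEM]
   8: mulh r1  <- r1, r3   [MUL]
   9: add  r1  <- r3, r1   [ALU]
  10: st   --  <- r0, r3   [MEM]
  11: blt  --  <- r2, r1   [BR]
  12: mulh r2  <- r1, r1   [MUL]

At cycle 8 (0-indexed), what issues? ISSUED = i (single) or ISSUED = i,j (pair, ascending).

ISSUED = 9,10

c0: i0+i1 beq.BR;and.ALU  2-wide
c1: i2 bne.BR  no-port BR/MUL
c2: i3 mulh.MUL  WAW r1
c3: i4 ld.MEM  WAW r1
c4: i5 mulh.MUL  RAW r1
c5: i6 xor.ALU  RAW r0
c6: i7 ld.MEM  RAW+WAW r1
c7: i8 mulh.MUL  RAW+WAW r1
c8: i9+i10 add.ALU;st.MEM  2-wide
c9: i11 blt.BR  no-port BR/MUL
c10: i12 mulh.MUL  tail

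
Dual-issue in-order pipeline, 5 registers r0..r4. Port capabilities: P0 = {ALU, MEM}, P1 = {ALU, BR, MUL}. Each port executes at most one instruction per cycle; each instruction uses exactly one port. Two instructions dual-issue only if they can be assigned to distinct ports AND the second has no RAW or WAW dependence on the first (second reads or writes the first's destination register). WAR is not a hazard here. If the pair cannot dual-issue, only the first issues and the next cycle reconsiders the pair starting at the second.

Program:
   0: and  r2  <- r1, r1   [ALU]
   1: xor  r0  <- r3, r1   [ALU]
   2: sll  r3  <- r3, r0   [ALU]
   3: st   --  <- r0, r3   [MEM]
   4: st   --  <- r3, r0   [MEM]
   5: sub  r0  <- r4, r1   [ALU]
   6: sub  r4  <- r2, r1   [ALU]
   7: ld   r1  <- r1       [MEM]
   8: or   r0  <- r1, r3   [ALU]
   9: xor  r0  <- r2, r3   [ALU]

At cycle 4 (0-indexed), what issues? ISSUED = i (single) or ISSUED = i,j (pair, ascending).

ISSUED = 6,7

[0] i0,i1  and+xor  -- pair
[1] i2  sll  -- RAW r3
[2] i3  st  -- no-port MEM/MEM
[3] i4,i5  st+sub  -- pair
[4] i6,i7  sub+ld  -- pair
[5] i8  or  -- WAW r0
[6] i9  xor  -- tail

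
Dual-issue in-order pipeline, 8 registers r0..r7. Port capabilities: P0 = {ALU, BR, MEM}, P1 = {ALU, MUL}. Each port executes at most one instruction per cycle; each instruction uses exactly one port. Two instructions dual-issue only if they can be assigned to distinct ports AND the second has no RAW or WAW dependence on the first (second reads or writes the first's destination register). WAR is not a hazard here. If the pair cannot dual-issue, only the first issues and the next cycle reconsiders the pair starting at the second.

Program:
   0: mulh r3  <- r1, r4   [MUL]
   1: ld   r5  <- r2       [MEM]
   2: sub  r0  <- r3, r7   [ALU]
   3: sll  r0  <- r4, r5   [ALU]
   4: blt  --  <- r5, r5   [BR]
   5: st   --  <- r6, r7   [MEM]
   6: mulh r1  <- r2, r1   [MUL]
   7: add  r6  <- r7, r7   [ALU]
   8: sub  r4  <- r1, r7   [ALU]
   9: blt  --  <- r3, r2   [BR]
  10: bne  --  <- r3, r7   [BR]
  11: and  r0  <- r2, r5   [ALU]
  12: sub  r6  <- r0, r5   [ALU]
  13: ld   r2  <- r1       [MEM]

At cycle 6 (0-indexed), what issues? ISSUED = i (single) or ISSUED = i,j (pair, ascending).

ISSUED = 10,11

#0 head=0: mulh.MUL ld.MEM i0&i1 dual
#1 head=2: sub.ALU i2 WAW r0
#2 head=3: sll.ALU blt.BR i3&i4 dual
#3 head=5: st.MEM mulh.MUL i5&i6 dual
#4 head=7: add.ALU sub.ALU i7&i8 dual
#5 head=9: blt.BR i9 no-port BR/BR
#6 head=10: bne.BR and.ALU i10&i11 dual
#7 head=12: sub.ALU ld.MEM i12&i13 dual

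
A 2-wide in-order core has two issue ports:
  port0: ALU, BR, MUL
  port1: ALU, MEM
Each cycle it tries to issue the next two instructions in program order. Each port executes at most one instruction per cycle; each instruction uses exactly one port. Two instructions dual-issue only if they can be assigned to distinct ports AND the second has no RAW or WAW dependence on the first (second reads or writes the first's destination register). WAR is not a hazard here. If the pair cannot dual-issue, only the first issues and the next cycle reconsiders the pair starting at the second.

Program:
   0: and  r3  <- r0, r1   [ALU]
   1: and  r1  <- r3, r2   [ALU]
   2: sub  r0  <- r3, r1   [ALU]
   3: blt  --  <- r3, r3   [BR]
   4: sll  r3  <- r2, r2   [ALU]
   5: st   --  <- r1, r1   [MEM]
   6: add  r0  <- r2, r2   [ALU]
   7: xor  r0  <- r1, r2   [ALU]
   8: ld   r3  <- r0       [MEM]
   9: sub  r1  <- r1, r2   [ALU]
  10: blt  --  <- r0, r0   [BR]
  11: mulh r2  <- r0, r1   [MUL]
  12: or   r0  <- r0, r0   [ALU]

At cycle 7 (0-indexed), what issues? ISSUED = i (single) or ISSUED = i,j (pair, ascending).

ISSUED = 10

[0] i0  and.ALU  -- RAW r3
[1] i1  and.ALU  -- RAW r1
[2] i2&i3  sub.ALU+blt.BR  -- 2-wide
[3] i4&i5  sll.ALU+st.MEM  -- 2-wide
[4] i6  add.ALU  -- WAW r0
[5] i7  xor.ALU  -- RAW r0
[6] i8&i9  ld.MEM+sub.ALU  -- 2-wide
[7] i10  blt.BR  -- no-port BR/MUL
[8] i11&i12  mulh.MUL+or.ALU  -- 2-wide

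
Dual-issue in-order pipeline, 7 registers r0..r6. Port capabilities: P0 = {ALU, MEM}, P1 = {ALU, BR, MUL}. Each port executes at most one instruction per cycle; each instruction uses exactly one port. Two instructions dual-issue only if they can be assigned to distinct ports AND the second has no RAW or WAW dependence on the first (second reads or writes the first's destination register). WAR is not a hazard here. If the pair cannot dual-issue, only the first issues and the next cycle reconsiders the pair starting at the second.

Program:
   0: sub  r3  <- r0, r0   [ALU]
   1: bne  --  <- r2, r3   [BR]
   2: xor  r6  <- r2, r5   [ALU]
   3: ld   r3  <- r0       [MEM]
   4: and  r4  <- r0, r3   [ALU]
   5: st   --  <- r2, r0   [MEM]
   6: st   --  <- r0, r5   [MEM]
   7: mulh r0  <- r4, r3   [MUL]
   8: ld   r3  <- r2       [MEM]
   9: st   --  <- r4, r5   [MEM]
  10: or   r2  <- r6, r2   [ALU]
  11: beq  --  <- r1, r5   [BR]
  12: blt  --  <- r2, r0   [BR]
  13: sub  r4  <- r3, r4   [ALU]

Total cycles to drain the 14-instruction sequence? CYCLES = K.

CYCLES = 9

  cy0 -> i0 (sub.ALU) RAW r3
  cy1 -> i1/i2 (bne.BR;xor.ALU) pair
  cy2 -> i3 (ld.MEM) RAW r3
  cy3 -> i4/i5 (and.ALU;st.MEM) pair
  cy4 -> i6/i7 (st.MEM;mulh.MUL) pair
  cy5 -> i8 (ld.MEM) no-port MEM/MEM
  cy6 -> i9/i10 (st.MEM;or.ALU) pair
  cy7 -> i11 (beq.BR) no-port BR/BR
  cy8 -> i12/i13 (blt.BR;sub.ALU) pair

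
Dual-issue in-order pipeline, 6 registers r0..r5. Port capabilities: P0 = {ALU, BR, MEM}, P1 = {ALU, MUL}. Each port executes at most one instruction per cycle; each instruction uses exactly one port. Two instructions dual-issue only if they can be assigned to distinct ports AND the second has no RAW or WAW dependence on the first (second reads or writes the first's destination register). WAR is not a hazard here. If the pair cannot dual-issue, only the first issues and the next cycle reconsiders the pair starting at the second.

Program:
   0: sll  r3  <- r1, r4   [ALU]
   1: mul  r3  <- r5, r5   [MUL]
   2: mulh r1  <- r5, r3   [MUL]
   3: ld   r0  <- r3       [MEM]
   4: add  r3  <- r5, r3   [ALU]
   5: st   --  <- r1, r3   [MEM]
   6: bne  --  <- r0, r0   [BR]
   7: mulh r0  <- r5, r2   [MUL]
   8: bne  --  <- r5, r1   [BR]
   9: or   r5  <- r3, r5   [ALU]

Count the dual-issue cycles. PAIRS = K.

PAIRS = 3

t=0 i0:sll.ALU ; WAW r3
t=1 i1:mul.MUL ; no-port MUL/MUL
t=2 i2,i3:mulh.MUL ld.MEM ; dual
t=3 i4:add.ALU ; RAW r3
t=4 i5:st.MEM ; no-port MEM/BR
t=5 i6,i7:bne.BR mulh.MUL ; dual
t=6 i8,i9:bne.BR or.ALU ; dual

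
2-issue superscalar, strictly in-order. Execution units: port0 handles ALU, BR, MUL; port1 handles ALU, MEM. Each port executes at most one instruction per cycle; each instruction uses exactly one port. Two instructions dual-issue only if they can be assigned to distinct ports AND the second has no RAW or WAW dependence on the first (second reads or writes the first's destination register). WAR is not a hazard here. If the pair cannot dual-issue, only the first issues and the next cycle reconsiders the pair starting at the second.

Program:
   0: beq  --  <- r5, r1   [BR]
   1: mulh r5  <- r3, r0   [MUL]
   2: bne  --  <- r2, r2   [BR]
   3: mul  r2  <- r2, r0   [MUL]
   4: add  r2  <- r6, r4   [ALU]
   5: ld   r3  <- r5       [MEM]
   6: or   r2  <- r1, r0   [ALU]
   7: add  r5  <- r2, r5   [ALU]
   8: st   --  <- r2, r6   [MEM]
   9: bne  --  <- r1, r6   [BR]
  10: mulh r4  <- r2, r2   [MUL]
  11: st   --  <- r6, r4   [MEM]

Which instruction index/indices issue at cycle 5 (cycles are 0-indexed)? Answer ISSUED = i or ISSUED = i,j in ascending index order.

ISSUED = 6

#0 head=0: beq i0 no-port BR/MUL
#1 head=1: mulh i1 no-port MUL/BR
#2 head=2: bne i2 no-port BR/MUL
#3 head=3: mul i3 WAW r2
#4 head=4: add;ld i4,i5 dual
#5 head=6: or i6 RAW r2
#6 head=7: add;st i7,i8 dual
#7 head=9: bne i9 no-port BR/MUL
#8 head=10: mulh i10 RAW r4
#9 head=11: st i11 tail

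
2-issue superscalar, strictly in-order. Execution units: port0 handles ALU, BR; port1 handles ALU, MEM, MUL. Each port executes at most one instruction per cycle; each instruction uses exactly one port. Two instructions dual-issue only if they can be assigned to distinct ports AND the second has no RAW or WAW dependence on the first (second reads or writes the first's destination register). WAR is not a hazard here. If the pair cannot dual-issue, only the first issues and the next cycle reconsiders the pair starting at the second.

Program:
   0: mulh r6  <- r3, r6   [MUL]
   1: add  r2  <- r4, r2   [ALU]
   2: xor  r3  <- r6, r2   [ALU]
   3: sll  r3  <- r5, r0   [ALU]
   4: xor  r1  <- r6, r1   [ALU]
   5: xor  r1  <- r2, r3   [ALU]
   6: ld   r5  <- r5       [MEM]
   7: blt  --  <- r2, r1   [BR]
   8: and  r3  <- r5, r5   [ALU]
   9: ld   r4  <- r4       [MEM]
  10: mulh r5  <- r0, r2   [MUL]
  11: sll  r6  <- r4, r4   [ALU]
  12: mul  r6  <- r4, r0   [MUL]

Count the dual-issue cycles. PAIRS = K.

#0 head=0: mulh.MUL/add.ALU i0,i1 dual
#1 head=2: xor.ALU i2 WAW r3
#2 head=3: sll.ALU/xor.ALU i3,i4 dual
#3 head=5: xor.ALU/ld.MEM i5,i6 dual
#4 head=7: blt.BR/and.ALU i7,i8 dual
#5 head=9: ld.MEM i9 no-port MEM/MUL
#6 head=10: mulh.MUL/sll.ALU i10,i11 dual
#7 head=12: mul.MUL i12 tail

PAIRS = 5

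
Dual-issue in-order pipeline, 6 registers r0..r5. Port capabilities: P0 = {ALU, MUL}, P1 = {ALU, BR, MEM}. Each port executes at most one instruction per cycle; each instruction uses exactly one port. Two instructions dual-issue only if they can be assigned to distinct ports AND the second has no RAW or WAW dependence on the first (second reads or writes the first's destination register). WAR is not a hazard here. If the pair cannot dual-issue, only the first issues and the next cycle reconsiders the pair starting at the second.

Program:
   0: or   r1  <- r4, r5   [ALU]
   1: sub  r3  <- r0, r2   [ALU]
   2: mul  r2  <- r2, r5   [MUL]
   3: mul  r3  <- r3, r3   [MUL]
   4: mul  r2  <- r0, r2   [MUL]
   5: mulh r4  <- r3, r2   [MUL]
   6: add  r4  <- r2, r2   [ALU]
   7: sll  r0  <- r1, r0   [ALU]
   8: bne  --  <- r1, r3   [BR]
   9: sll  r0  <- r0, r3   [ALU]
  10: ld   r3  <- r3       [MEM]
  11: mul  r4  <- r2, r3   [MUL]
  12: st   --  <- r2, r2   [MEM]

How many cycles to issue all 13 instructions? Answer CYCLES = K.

CYCLES = 9

c0: i0/i1 or.ALU+sub.ALU  dual
c1: i2 mul.MUL  no-port MUL/MUL
c2: i3 mul.MUL  no-port MUL/MUL
c3: i4 mul.MUL  no-port MUL/MUL
c4: i5 mulh.MUL  WAW r4
c5: i6/i7 add.ALU+sll.ALU  dual
c6: i8/i9 bne.BR+sll.ALU  dual
c7: i10 ld.MEM  RAW r3
c8: i11/i12 mul.MUL+st.MEM  dual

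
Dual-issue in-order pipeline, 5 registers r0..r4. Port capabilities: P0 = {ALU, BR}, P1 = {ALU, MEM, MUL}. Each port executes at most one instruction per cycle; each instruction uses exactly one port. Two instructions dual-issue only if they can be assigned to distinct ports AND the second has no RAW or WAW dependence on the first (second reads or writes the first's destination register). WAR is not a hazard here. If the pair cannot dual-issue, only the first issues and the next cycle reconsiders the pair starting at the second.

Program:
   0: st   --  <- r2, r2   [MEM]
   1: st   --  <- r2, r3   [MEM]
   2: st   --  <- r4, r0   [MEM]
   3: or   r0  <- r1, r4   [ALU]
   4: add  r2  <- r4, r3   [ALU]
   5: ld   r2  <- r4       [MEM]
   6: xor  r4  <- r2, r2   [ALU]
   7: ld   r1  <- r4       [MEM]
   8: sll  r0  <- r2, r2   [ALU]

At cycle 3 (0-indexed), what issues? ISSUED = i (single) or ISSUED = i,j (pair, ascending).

0. st.MEM @i0  | no-port MEM/MEM
1. st.MEM @i1  | no-port MEM/MEM
2. st.MEM/or.ALU @i2,i3  | 2-wide
3. add.ALU @i4  | WAW r2
4. ld.MEM @i5  | RAW r2
5. xor.ALU @i6  | RAW r4
6. ld.MEM/sll.ALU @i7,i8  | 2-wide

ISSUED = 4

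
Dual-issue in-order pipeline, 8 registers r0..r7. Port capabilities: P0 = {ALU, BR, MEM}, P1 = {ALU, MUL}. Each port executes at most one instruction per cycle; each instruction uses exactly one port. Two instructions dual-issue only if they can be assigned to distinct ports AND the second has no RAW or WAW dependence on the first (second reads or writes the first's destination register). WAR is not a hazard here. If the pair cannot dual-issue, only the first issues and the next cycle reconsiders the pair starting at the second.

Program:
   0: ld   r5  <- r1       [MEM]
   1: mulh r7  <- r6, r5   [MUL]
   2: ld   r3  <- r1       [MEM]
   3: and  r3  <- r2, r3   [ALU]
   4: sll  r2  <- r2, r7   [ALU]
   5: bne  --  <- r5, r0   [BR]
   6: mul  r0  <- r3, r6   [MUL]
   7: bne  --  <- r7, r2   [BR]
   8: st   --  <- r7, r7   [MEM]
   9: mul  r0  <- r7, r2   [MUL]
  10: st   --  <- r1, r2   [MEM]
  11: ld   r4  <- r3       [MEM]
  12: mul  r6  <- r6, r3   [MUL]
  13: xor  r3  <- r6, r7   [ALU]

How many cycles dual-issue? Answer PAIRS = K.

PAIRS = 5

0. ld @i0  | RAW r5
1. mulh/ld @i1,i2  | 2-wide
2. and/sll @i3,i4  | 2-wide
3. bne/mul @i5,i6  | 2-wide
4. bne @i7  | no-port BR/MEM
5. st/mul @i8,i9  | 2-wide
6. st @i10  | no-port MEM/MEM
7. ld/mul @i11,i12  | 2-wide
8. xor @i13  | tail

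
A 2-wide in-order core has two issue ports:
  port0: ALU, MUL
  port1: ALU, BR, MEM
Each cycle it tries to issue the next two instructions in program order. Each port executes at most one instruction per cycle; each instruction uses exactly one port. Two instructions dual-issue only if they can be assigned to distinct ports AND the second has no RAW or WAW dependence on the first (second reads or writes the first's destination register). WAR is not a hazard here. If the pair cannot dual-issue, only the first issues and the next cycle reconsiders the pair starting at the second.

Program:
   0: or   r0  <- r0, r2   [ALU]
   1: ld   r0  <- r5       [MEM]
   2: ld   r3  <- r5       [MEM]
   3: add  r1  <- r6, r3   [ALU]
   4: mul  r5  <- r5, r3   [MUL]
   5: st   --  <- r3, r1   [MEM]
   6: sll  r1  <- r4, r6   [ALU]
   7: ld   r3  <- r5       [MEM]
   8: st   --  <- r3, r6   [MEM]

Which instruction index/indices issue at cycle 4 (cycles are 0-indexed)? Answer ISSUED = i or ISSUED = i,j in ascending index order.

ISSUED = 5,6

#0 head=0: or i0 WAW r0
#1 head=1: ld i1 no-port MEM/MEM
#2 head=2: ld i2 RAW r3
#3 head=3: add/mul i3&i4 dual
#4 head=5: st/sll i5&i6 dual
#5 head=7: ld i7 no-port MEM/MEM
#6 head=8: st i8 tail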